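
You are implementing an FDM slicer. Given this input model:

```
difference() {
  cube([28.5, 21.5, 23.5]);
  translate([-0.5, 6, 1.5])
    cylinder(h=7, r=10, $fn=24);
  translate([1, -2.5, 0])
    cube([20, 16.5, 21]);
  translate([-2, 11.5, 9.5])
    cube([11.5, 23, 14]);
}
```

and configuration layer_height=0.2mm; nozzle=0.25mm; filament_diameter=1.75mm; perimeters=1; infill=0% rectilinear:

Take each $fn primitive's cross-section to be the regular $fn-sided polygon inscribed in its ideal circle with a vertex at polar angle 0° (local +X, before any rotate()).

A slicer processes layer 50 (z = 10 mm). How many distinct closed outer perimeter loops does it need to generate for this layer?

2

At z = 10 mm: the 28.5×21.5 cube contributes its full rectangle; the cylinder at (-0.5, 6) is absent (z outside [1.5, 8.5]); the 20×16.5 cube at (1, -2.5) contributes its full rectangle; the cube at (-2, 11.5) is present — its section is the full 11.5×23 rectangle; Subtracting the remaining from the first: starting from the 28.5×21.5 cube, the 20×16.5 cube at (1, -2.5) partially overlaps it — only the 280.00 mm² overlap (of its 330.00 mm²) is removed, clipping the outline; the 11.5×23 cube at (-2, 11.5) partially overlaps it — only the 73.75 mm² overlap (of its 264.50 mm²) is removed, clipping the outline — 2 connected regions. The result has 2 disconnected regions.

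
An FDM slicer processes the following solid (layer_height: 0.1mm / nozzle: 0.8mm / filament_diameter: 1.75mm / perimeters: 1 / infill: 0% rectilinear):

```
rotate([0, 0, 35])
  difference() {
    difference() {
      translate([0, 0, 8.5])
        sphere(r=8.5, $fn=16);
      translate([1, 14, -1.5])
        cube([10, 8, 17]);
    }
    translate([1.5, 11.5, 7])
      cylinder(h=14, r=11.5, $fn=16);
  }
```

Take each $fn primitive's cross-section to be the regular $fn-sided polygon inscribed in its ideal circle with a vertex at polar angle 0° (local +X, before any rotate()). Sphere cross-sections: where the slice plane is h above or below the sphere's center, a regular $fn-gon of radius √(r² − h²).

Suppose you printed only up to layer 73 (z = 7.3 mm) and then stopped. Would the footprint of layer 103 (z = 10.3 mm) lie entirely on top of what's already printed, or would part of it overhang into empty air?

entirely on top

Compare the two slices. At z = 7.3: the r=8.5 sphere slices to a regular 16-gon of circumradius 8.415 (√(r²−h²) with h=1.2 from center) (area = (16/2)·8.415²·sin(360°/16) = 216.78 mm²); the 10×8 cube at (1, 14) contributes its full rectangle (area 80.00 mm²); After the difference (first − rest): starting from the r=8.5 sphere (216.78 mm²), the 10×8 cube at (1, 14) misses the remaining region (no effect) — area = 216.78 mm²; the r=11.5 cylinder at (1.5, 11.5) contributes a regular 16-gon of circumradius 11.5 (area = (16/2)·11.500²·sin(360°/16) = 404.88 mm²); After the difference (first − rest): starting from that combined region (216.78 mm²), the r=11.5 cylinder at (1.5, 11.5) partially overlaps it — only the 87.60 mm² overlap (of its 404.88 mm²) is removed, clipping the outline — area = 129.18 mm²; (rotated 35° about Z; rotation is an isometry so areas/perimeters/island counts are preserved). At z = 10.3: the sphere: section is a regular 16-gon, circumradius = √(r²−h²) = √(8.5²−1.8²) = 8.307 (area = (16/2)·8.307²·sin(360°/16) = 211.27 mm²); the cube at (1, 14) (footprint 10×8) is included at this height (area 80.00 mm²); After the difference (first − rest): starting from the r=8.5 sphere (211.27 mm²), the 10×8 cube at (1, 14) misses the remaining region (no effect) — area = 211.27 mm²; the r=11.5 cylinder at (1.5, 11.5) contributes a regular 16-gon of circumradius 11.5 (area = (16/2)·11.500²·sin(360°/16) = 404.88 mm²); Taking the first minus the rest: starting from that combined region (211.27 mm²), the r=11.5 cylinder at (1.5, 11.5) partially overlaps it — only the 85.55 mm² overlap (of its 404.88 mm²) is removed, clipping the outline — area = 125.73 mm²; (whole slice rotated 35° about Z — lengths, areas and connectivity unchanged). Checking containment: the cross-section at z = 10.3 is a subset of the cross-section at z = 7.3.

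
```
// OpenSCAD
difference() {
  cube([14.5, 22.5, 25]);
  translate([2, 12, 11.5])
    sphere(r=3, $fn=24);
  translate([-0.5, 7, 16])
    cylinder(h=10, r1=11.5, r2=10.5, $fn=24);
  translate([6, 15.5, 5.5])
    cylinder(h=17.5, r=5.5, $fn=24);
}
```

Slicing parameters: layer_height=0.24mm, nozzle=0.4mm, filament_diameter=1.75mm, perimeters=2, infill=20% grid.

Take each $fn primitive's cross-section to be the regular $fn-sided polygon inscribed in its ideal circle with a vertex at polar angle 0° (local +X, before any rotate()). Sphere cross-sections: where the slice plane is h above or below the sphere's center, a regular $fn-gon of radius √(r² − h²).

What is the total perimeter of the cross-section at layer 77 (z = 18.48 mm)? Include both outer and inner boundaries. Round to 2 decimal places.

80.13 mm

At z = 18.48 mm: the cube is present — its section is the full 14.5×22.5 rectangle (perimeter 74.00 mm); the sphere at (2, 12) is not intersected at this z (|z−center|=6.980 > r=3); the cone at (-0.5, 7) (r1=11.5→r2=10.5) has section circumradius 11.252 here — a regular 24-gon (perimeter = 2·24·11.252·sin(180°/24) = 70.50 mm); the r=5.5 cylinder at (6, 15.5) gives a regular 24-gon of circumradius 5.5 (constant along its height) (perimeter = 2·24·5.500·sin(180°/24) = 34.46 mm); Taking the first minus the rest: starting from the 14.5×22.5 cube, the cone at (-0.5, 7) partially overlaps it — only the 162.04 mm² overlap (of its 393.22 mm²) is removed, clipping the outline; the r=5.5 cylinder at (6, 15.5) partially overlaps it — only the 46.66 mm² overlap (of its 93.95 mm²) is removed, clipping the outline — boundary = 80.13 mm. Overall, the cross-section is a single solid region. Total boundary length (outer) = 80.13 mm.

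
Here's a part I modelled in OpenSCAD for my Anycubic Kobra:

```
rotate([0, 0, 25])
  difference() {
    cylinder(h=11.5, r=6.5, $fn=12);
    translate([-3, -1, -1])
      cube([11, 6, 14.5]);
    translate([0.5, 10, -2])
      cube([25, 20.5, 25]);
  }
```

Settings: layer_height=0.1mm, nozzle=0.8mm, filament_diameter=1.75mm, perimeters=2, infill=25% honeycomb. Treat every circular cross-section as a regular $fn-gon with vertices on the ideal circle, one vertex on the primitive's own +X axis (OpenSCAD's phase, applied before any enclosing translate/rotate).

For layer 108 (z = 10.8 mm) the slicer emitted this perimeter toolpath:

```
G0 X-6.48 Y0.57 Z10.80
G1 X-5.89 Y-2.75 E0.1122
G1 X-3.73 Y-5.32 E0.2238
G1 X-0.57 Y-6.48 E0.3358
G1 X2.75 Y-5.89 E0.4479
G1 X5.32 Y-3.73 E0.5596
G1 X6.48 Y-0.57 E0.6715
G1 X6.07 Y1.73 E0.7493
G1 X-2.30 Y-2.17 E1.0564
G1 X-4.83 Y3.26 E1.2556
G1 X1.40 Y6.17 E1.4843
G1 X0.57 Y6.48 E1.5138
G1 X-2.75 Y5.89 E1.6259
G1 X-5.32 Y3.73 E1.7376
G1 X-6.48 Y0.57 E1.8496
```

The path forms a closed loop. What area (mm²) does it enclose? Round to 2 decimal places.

Apply the shoelace formula to the sequence of (X, Y) vertices; enclosed area = 74.43 mm².

74.43 mm²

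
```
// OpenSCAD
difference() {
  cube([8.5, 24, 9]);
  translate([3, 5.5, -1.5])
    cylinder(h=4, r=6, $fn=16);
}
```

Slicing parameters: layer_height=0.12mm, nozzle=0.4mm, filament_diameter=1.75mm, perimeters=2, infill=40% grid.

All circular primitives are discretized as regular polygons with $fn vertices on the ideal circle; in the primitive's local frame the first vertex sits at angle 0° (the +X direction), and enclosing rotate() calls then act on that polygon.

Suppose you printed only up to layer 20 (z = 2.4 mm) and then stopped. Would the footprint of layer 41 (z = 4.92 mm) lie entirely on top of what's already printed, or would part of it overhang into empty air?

Compare the two slices. At z = 2.4: the 8.5×24 cube contributes its full rectangle (area 204.00 mm²); the r=6 cylinder at (3, 5.5) contributes a regular 16-gon of circumradius 6 (area = (16/2)·6.000²·sin(360°/16) = 110.21 mm²); Taking the first minus the rest: starting from the 8.5×24 cube (204.00 mm²), the r=6 cylinder at (3, 5.5) partially overlaps it — only the 86.58 mm² overlap (of its 110.21 mm²) is removed, clipping the outline — area = 117.42 mm². At z = 4.92: the cube (footprint 8.5×24) is included at this height (area 204.00 mm²); the cylinder at (3, 5.5) is not intersected at this z (z outside [-1.5, 2.5]); After the difference (first − rest): none of the subtracted shapes is present at this height, so the 8.5×24 cube is unchanged — area = 204.00 mm². Checking containment: at z = 4.92 the cross-section extends beyond the z = 2.4 cross-section by about 86.58 mm².

part overhangs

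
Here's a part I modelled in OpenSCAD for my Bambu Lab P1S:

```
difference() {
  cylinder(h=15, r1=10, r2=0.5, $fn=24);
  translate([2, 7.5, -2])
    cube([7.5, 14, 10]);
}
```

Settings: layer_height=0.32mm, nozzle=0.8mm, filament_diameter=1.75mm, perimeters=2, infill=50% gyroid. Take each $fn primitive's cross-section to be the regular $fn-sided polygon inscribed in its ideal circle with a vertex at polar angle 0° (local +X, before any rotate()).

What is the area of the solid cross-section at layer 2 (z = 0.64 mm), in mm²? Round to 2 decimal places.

At z = 0.64 mm: the cone (r1=10→r2=0.5) has section circumradius 9.595 here — a regular 24-gon (area = (24/2)·9.595²·sin(360°/24) = 285.92 mm²); the cube at (2, 7.5) is present — its section is the full 7.5×14 rectangle (area 105.00 mm²); After the difference (first − rest): starting from the cone (285.92 mm²), the 7.5×14 cube at (2, 7.5) partially overlaps it — only the 4.28 mm² overlap (of its 105.00 mm²) is removed, clipping the outline — area = 281.64 mm². Overall, the cross-section is a single solid region. Net area = 281.64 mm².

281.64 mm²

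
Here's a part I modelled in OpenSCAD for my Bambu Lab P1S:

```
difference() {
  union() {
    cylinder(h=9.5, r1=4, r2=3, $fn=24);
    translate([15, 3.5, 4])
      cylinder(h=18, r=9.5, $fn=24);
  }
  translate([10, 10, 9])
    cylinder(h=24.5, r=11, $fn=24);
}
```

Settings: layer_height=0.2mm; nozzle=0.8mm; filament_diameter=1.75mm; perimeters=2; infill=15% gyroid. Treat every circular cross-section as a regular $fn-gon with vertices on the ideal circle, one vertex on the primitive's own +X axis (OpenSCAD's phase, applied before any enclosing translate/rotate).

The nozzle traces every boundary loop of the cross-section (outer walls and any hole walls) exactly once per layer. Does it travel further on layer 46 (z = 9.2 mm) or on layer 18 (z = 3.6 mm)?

Layer 46 (z = 9.2): the cone: at t=0.968 of its height the radius interpolates to r₁+(r₂−r₁)t = 3.032, giving a regular 24-gon of that circumradius (perimeter = 2·24·3.032·sin(180°/24) = 18.99 mm); the r=9.5 cylinder at (15, 3.5) gives a regular 24-gon of circumradius 9.5 (constant along its height) (perimeter = 2·24·9.500·sin(180°/24) = 59.52 mm); Taking the union: the 2 present regions are separate (no shared area or edge), so areas and boundary lengths simply add and each stays a separate island — boundary = 78.51 mm; the cylinder at (10, 10): section is a regular 24-gon, circumradius r=11 (perimeter = 2·24·11.000·sin(180°/24) = 68.92 mm); Subtracting the remaining from the first: starting from the result so far, the r=11 cylinder at (10, 10) partially overlaps it — only the 162.55 mm² overlap (of its 375.81 mm²) is removed, clipping the outline — boundary = 75.10 mm. So its perimeter = 75.10 mm. Layer 18 (z = 3.6): the cone contributes a regular 24-gon of circumradius 3.621 (interpolated between r1=4 and r2=3 at t=0.379) (perimeter = 2·24·3.621·sin(180°/24) = 22.69 mm); the cylinder at (15, 3.5) is not intersected at this z (z outside [4, 22]); Combining (union): only the cone is present, so the union is just that shape — boundary = 22.69 mm; the cylinder at (10, 10) does not reach this height (z outside [9, 33.5]); Subtracting the remaining from the first: none of the subtracted shapes is present at this height, so the result so far is unchanged — boundary = 22.69 mm. So its perimeter = 22.69 mm. Layer 46 is larger (75.10 vs 22.69 mm).

layer 46 (z = 9.2 mm)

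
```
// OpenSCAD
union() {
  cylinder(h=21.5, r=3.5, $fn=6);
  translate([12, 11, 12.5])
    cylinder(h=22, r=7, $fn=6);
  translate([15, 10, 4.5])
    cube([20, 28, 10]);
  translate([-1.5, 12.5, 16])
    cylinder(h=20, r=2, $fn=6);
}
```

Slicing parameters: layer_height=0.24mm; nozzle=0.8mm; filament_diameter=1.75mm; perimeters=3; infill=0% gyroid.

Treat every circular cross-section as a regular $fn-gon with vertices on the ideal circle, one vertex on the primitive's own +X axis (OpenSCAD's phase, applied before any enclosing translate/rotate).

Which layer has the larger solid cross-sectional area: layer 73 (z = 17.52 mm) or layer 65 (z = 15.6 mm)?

Layer 73 (z = 17.52): the r=3.5 cylinder contributes a regular 6-gon of circumradius 3.5 (area = (6/2)·3.500²·sin(360°/6) = 31.83 mm²); the cylinder at (12, 11): section is a regular 6-gon, circumradius r=7 (area = (6/2)·7.000²·sin(360°/6) = 127.31 mm²); the cube at (15, 10) does not reach this height (z outside [4.5, 14.5]); the cylinder at (-1.5, 12.5): section is a regular 6-gon, circumradius r=2 (area = (6/2)·2.000²·sin(360°/6) = 10.39 mm²); Combining (union): the 3 present regions are separate (no shared area or edge), so areas and boundary lengths simply add and each stays a separate island — area = 169.52 mm². So its area = 169.52 mm². Layer 65 (z = 15.6): the r=3.5 cylinder gives a regular 6-gon of circumradius 3.5 (constant along its height) (area = (6/2)·3.500²·sin(360°/6) = 31.83 mm²); the r=7 cylinder at (12, 11) gives a regular 6-gon of circumradius 7 (constant along its height) (area = (6/2)·7.000²·sin(360°/6) = 127.31 mm²); the cube at (15, 10) is not intersected at this z (z outside [4.5, 14.5]); the cylinder at (-1.5, 12.5) is not intersected at this z (z outside [16, 36]); Combining (union): the 2 present regions are separate (no shared area or edge), so areas and boundary lengths simply add and each stays a separate island — area = 159.13 mm². So its area = 159.13 mm². Layer 73 is larger (169.52 vs 159.13 mm²).

layer 73 (z = 17.52 mm)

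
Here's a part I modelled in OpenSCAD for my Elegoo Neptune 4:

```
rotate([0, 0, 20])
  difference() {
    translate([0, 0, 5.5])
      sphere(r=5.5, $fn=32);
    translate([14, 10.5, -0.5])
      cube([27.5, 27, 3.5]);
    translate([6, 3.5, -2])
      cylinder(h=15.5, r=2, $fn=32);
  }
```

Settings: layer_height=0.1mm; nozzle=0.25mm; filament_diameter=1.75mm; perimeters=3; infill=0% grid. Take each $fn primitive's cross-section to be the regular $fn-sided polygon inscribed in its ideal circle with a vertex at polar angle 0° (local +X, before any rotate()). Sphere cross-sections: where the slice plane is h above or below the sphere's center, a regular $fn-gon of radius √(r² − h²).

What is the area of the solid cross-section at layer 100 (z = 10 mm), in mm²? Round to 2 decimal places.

31.21 mm²

At z = 10 mm: the r=5.5 sphere slices to a regular 32-gon of circumradius 3.162 (√(r²−h²) with h=4.5 from center) (area = (32/2)·3.162²·sin(360°/32) = 31.21 mm²); the cube at (14, 10.5) does not reach this height (z outside [-0.5, 3]); the r=2 cylinder at (6, 3.5) gives a regular 32-gon of circumradius 2 (constant along its height) (area = (32/2)·2.000²·sin(360°/32) = 12.49 mm²); Subtracting the remaining from the first: starting from the r=5.5 sphere (31.21 mm²), the r=2 cylinder at (6, 3.5) misses the remaining region (no effect) — area = 31.21 mm²; (rotated 20° about Z; rotation is an isometry so areas/perimeters/island counts are preserved). Overall, the cross-section is a single solid region. Net area = 31.21 mm².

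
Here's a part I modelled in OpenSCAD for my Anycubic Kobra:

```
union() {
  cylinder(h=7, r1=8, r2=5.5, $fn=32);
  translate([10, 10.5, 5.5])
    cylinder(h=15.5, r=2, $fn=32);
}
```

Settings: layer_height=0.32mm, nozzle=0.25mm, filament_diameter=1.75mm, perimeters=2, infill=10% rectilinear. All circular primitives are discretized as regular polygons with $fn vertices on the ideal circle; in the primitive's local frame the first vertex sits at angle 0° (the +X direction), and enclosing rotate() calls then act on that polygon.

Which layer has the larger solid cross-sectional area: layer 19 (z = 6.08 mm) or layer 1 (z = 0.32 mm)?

layer 1 (z = 0.32 mm)

Layer 19 (z = 6.08): the cone: at t=0.869 of its height the radius interpolates to r₁+(r₂−r₁)t = 5.829, giving a regular 32-gon of that circumradius (area = (32/2)·5.829²·sin(360°/32) = 106.04 mm²); the r=2 cylinder at (10, 10.5) contributes a regular 32-gon of circumradius 2 (area = (32/2)·2.000²·sin(360°/32) = 12.49 mm²); Taking the union: the 2 present regions are separate (no shared area or edge), so areas and boundary lengths simply add and each stays a separate island — area = 118.53 mm². So its area = 118.53 mm². Layer 1 (z = 0.32): the cone: at t=0.046 of its height the radius interpolates to r₁+(r₂−r₁)t = 7.886, giving a regular 32-gon of that circumradius (area = (32/2)·7.886²·sin(360°/32) = 194.11 mm²); the cylinder at (10, 10.5) is absent (z outside [5.5, 21]); Combining (union): only the cone is present, so the union is just that shape — area = 194.11 mm². So its area = 194.11 mm². Layer 1 is larger (194.11 vs 118.53 mm²).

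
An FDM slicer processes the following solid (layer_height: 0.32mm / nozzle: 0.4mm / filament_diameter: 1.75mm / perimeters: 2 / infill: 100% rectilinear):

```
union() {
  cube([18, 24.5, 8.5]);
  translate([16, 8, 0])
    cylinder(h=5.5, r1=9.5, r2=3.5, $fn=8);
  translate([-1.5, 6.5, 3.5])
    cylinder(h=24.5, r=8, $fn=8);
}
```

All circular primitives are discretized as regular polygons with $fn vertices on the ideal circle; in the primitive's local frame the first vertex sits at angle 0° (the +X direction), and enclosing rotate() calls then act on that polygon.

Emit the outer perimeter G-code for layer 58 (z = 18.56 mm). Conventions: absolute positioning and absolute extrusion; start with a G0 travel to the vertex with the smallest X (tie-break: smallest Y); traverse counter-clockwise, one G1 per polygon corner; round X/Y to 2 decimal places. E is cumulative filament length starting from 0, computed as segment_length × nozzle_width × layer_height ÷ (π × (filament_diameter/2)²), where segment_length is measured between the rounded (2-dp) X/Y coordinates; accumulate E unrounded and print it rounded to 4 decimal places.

G0 X-9.50 Y6.50 Z18.56
G1 X-7.16 Y0.84 E0.3259
G1 X-1.50 Y-1.50 E0.6519
G1 X4.16 Y0.84 E0.9778
G1 X6.50 Y6.50 E1.3037
G1 X4.16 Y12.16 E1.6297
G1 X-1.50 Y14.50 E1.9556
G1 X-7.16 Y12.16 E2.2815
G1 X-9.50 Y6.50 E2.6074

At z = 18.56 mm: the cube is not intersected at this z (z outside [0, 8.5]); the cone at (16, 8) does not reach this height (z outside [0, 5.5]); the r=8 cylinder at (-1.5, 6.5) gives a regular 8-gon of circumradius 8 (constant along its height); Taking the union: only the r=8 cylinder at (-1.5, 6.5) is present, so the union is just that shape — 1 connected region. The outline is a single polygon with 8 vertices. Extrusion per mm of travel: 0.4 × 0.32 / (π × 0.875²) = 0.053216. Accumulating E over each segment gives final E = 2.6074.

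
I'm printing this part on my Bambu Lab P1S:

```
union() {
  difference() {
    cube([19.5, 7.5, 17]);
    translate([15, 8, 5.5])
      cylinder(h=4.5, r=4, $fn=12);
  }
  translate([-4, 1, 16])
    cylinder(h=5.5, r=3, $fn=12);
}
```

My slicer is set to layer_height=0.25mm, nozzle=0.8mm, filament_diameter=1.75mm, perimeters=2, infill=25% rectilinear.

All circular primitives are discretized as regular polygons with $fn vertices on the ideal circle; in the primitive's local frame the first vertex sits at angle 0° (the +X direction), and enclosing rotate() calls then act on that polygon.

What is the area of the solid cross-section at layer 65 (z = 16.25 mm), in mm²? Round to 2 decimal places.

At z = 16.25 mm: the cube is present — its section is the full 19.5×7.5 rectangle (area 146.25 mm²); the cylinder at (15, 8) does not reach this height (z outside [5.5, 10]); After the difference (first − rest): none of the subtracted shapes is present at this height, so the 19.5×7.5 cube is unchanged — area = 146.25 mm²; the r=3 cylinder at (-4, 1) contributes a regular 12-gon of circumradius 3 (area = (12/2)·3.000²·sin(360°/12) = 27.00 mm²); Merging all regions: the 2 present regions are separate (no shared area or edge), so areas and boundary lengths simply add and each stays a separate island — area = 173.25 mm². Overall, the cross-section has 2 separate islands. Net area = 173.25 mm².

173.25 mm²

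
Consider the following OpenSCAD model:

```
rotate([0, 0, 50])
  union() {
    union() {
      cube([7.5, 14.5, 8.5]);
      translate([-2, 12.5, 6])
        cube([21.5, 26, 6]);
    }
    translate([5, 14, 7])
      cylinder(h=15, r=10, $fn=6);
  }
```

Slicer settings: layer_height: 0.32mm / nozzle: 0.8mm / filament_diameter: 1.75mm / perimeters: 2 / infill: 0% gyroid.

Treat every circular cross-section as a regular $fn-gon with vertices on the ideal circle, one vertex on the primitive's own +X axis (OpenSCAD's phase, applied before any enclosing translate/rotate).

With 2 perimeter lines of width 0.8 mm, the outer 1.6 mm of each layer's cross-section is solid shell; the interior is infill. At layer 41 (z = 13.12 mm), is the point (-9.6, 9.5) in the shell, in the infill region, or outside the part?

infill

At z = 13.12 mm: the cube is not intersected at this z (z outside [0, 8.5]); the cube at (-2, 12.5) is not intersected at this z (z outside [6, 12]); Merging all regions: nothing is present at this height; the r=10 cylinder at (5, 14) gives a regular 6-gon of circumradius 10 (constant along its height); Combining (union): only the r=10 cylinder at (5, 14) is present, so the union is just that shape — 1 connected region; (whole slice rotated 50° about Z — lengths, areas and connectivity unchanged). Overall, the cross-section is a single solid region. Undo the 50° rotation: the query point maps to (1.107, 13.461) in the un-rotated model frame. The nearest boundary edge runs (-5.00, 14.00)→(-0.00, 5.34); distance from the point to it = 5.02 mm. The point is inside the cross-section and 5.02 mm from the nearest boundary — more than the 1.6 mm shell width (2 × 0.8), so it's in the infill interior.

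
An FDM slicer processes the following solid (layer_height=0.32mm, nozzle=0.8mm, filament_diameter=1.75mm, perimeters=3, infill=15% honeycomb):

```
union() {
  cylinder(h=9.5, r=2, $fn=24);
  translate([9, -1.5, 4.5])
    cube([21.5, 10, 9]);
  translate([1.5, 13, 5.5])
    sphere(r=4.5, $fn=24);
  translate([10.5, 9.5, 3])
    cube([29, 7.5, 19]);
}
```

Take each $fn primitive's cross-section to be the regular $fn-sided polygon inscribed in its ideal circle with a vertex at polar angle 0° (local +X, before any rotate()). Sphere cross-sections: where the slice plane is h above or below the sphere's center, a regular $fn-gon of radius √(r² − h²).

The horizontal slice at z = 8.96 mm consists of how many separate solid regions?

At z = 8.96 mm: the r=2 cylinder gives a regular 24-gon of circumradius 2 (constant along its height); the cube at (9, -1.5) is present — its section is the full 21.5×10 rectangle; the r=4.5 sphere at (1.5, 13) slices to a regular 24-gon of circumradius 2.877 (√(r²−h²) with h=3.46 from center); the 29×7.5 cube at (10.5, 9.5) contributes its full rectangle; Merging all regions: the 4 present regions are separate (no shared area or edge), so areas and boundary lengths simply add and each stays a separate island — 4 connected regions. The result has 4 disconnected regions.

4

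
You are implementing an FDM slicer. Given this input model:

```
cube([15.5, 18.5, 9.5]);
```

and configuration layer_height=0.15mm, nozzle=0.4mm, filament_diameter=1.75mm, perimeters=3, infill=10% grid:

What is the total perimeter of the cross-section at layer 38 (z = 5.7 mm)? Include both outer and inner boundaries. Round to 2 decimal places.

At z = 5.7 mm: the cube is present — its section is the full 15.5×18.5 rectangle (perimeter 68.00 mm). Overall, the cross-section is a single solid region. Total boundary length (outer) = 68.00 mm.

68.00 mm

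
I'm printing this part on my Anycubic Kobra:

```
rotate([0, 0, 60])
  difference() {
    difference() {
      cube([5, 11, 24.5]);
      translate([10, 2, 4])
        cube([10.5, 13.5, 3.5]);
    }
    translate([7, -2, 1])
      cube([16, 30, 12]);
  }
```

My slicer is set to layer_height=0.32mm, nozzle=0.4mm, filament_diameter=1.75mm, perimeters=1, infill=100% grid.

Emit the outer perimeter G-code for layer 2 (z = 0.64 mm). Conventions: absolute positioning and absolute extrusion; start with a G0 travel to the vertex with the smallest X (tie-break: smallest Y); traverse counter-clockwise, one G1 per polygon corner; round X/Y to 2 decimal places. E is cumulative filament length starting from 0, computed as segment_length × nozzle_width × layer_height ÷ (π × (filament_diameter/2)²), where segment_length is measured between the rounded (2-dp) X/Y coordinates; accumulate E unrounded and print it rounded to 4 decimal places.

At z = 0.64 mm: the cube (footprint 5×11) is included at this height; the cube at (10, 2) is not intersected at this z (z outside [4, 7.5]); After the difference (first − rest): none of the subtracted shapes is present at this height, so the 5×11 cube is unchanged — 1 connected region; the cube at (7, -2) is absent (z outside [1, 13]); Subtracting the remaining from the first: none of the subtracted shapes is present at this height, so that combined region is unchanged — 1 connected region; (rotated 60° about Z; rotation is an isometry so areas/perimeters/island counts are preserved). The outline is a single polygon with 4 vertices. Extrusion per mm of travel: 0.4 × 0.32 / (π × 0.875²) = 0.053216. Accumulating E over each segment gives final E = 1.7033.

G0 X-9.53 Y5.50 Z0.64
G1 X0.00 Y0.00 E0.5855
G1 X2.50 Y4.33 E0.8516
G1 X-7.03 Y9.83 E1.4372
G1 X-9.53 Y5.50 E1.7033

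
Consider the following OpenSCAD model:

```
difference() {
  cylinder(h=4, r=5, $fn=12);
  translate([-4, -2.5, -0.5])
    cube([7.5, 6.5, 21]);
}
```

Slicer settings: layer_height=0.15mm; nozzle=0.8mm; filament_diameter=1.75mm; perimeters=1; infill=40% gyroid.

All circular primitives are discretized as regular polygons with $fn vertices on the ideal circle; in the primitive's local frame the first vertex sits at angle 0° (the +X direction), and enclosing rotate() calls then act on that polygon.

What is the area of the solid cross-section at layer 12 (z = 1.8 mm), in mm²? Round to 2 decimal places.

At z = 1.8 mm: the r=5 cylinder gives a regular 12-gon of circumradius 5 (constant along its height) (area = (12/2)·5.000²·sin(360°/12) = 75.00 mm²); the 7.5×6.5 cube at (-4, -2.5) contributes its full rectangle (area 48.75 mm²); After the difference (first − rest): starting from the r=5 cylinder (75.00 mm²), the 7.5×6.5 cube at (-4, -2.5) partially overlaps it — only the 47.84 mm² overlap (of its 48.75 mm²) is removed, clipping the outline — area = 27.16 mm². Overall, the cross-section has 2 separate islands. Net area = 27.16 mm².

27.16 mm²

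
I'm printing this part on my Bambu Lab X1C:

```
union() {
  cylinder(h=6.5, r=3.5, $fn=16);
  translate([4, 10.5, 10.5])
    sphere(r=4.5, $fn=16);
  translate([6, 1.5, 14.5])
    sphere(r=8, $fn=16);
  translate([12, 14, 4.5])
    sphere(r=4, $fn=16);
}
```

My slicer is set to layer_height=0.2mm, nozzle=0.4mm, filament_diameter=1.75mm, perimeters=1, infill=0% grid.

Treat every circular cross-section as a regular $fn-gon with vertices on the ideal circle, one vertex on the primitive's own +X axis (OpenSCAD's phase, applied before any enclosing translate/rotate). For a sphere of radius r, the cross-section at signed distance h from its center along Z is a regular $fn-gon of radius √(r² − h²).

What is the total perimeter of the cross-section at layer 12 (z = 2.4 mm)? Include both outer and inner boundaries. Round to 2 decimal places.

43.10 mm

At z = 2.4 mm: the r=3.5 cylinder gives a regular 16-gon of circumradius 3.5 (constant along its height) (perimeter = 2·16·3.500·sin(180°/16) = 21.85 mm); the sphere at (4, 10.5) does not reach this height (|z−center|=8.100 > r=4.5); the sphere at (6, 1.5) does not reach this height (|z−center|=12.100 > r=8); the sphere at (12, 14): section is a regular 16-gon, circumradius = √(r²−h²) = √(4²−2.1²) = 3.404 (perimeter = 2·16·3.404·sin(180°/16) = 21.25 mm); Taking the union: the 2 present regions are separate (no shared area or edge), so areas and boundary lengths simply add and each stays a separate island — boundary = 43.10 mm. Overall, the cross-section has 2 separate islands. Total boundary length (outer) = 43.10 mm.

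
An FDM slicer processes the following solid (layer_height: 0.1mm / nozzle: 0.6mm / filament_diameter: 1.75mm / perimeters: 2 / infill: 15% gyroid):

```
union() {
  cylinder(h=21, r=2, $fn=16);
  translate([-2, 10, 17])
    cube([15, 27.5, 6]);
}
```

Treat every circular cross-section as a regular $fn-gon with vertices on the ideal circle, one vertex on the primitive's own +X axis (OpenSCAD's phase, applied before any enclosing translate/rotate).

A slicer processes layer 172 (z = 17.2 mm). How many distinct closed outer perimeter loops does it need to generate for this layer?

At z = 17.2 mm: the r=2 cylinder gives a regular 16-gon of circumradius 2 (constant along its height); the cube at (-2, 10) (footprint 15×27.5) is included at this height; Merging all regions: the 2 present regions are separate (no shared area or edge), so areas and boundary lengths simply add and each stays a separate island — 2 connected regions. The result has 2 disconnected regions.

2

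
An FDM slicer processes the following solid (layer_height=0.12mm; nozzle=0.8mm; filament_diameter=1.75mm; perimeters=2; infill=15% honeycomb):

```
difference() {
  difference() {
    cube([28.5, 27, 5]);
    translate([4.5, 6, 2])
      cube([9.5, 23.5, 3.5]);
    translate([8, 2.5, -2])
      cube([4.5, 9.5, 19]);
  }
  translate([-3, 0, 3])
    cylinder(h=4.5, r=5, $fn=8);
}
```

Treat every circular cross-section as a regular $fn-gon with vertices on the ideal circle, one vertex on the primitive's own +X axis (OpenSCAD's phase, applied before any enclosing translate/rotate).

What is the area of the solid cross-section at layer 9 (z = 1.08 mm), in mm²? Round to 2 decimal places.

At z = 1.08 mm: the 28.5×27 cube contributes its full rectangle (area 769.50 mm²); the cube at (4.5, 6) does not reach this height (z outside [2, 5.5]); the 4.5×9.5 cube at (8, 2.5) contributes its full rectangle (area 42.75 mm²); Subtracting the remaining from the first: starting from the 28.5×27 cube (769.50 mm²), the 4.5×9.5 cube at (8, 2.5) lies wholly inside it (removes its full 42.75 mm² and its 28.00 mm outline becomes a hole wall) — area = 726.75 mm²; the cylinder at (-3, 0) is not intersected at this z (z outside [3, 7.5]); Subtracting the remaining from the first: none of the subtracted shapes is present at this height, so that combined region is unchanged — area = 726.75 mm². Overall, the cross-section is one region with 1 hole. Net area = 726.75 mm².

726.75 mm²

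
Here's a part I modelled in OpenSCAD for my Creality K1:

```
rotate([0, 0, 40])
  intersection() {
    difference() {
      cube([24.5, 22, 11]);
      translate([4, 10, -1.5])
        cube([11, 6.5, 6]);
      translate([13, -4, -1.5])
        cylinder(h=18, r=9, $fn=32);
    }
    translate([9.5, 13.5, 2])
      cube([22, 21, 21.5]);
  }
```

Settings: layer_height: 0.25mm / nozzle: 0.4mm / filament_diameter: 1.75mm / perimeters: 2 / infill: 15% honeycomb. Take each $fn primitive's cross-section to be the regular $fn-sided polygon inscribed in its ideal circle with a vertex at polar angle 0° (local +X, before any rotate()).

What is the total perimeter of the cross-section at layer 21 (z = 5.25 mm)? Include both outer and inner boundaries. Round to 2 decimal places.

47.00 mm

At z = 5.25 mm: the cube is present — its section is the full 24.5×22 rectangle (perimeter 93.00 mm); the cube at (4, 10) does not reach this height (z outside [-1.5, 4.5]); the r=9 cylinder at (13, -4) contributes a regular 32-gon of circumradius 9 (perimeter = 2·32·9.000·sin(180°/32) = 56.46 mm); Subtracting the remaining from the first: starting from the 24.5×22 cube, the r=9 cylinder at (13, -4) partially overlaps it — only the 57.10 mm² overlap (of its 252.84 mm²) is removed, clipping the outline — boundary = 96.88 mm; the cube at (9.5, 13.5) is present — its section is the full 22×21 rectangle (perimeter 86.00 mm); After intersecting: the 22×21 cube at (9.5, 13.5) partially overlaps the result so far; clipping to the common part keeps 127.50 mm² — boundary = 47.00 mm; (rotated 40° about Z; rotation is an isometry so areas/perimeters/island counts are preserved). Overall, the cross-section is a single solid region. Total boundary length (outer) = 47.00 mm.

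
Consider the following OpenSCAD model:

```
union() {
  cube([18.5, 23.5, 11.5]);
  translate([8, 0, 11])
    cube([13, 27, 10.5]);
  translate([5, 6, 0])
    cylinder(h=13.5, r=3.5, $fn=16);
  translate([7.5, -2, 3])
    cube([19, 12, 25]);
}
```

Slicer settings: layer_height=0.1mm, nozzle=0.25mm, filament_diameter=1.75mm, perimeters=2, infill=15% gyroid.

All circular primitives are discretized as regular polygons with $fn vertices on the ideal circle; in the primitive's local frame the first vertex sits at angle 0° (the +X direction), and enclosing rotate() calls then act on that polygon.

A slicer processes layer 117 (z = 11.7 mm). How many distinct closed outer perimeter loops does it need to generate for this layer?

1

At z = 11.7 mm: the cube is not intersected at this z (z outside [0, 11.5]); the cube at (8, 0) is present — its section is the full 13×27 rectangle; the r=3.5 cylinder at (5, 6) contributes a regular 16-gon of circumradius 3.5; the cube at (7.5, -2) (footprint 19×12) is included at this height; Merging all regions: the regions partially overlap (shared area 133.13 mm²), so overlapping operands fuse into one piece — 1 connected region. The result has 1 disconnected region.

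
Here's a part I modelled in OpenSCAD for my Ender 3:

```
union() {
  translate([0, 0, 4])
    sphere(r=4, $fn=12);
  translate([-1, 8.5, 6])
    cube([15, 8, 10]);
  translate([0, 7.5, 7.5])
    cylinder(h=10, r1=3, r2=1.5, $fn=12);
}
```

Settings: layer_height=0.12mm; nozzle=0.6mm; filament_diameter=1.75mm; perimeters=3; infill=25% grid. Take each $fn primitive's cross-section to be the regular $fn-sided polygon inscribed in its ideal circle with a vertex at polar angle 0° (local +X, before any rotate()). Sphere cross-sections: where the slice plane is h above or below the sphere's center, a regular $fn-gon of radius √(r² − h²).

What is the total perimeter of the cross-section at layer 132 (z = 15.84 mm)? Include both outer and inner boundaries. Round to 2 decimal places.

At z = 15.84 mm: the sphere is absent (|z−center|=11.840 > r=4); the 15×8 cube at (-1, 8.5) contributes its full rectangle (perimeter 46.00 mm); the cone at (0, 7.5) contributes a regular 12-gon of circumradius 1.749 (interpolated between r1=3 and r2=1.5 at t=0.834) (perimeter = 2·12·1.749·sin(180°/12) = 10.86 mm); Taking the union: the regions partially overlap (shared area 1.29 mm²), so the edge portions inside another operand are dropped and the merged outline is re-measured after clipping — boundary = 51.37 mm. Overall, the cross-section is a single solid region. Total boundary length (outer) = 51.37 mm.

51.37 mm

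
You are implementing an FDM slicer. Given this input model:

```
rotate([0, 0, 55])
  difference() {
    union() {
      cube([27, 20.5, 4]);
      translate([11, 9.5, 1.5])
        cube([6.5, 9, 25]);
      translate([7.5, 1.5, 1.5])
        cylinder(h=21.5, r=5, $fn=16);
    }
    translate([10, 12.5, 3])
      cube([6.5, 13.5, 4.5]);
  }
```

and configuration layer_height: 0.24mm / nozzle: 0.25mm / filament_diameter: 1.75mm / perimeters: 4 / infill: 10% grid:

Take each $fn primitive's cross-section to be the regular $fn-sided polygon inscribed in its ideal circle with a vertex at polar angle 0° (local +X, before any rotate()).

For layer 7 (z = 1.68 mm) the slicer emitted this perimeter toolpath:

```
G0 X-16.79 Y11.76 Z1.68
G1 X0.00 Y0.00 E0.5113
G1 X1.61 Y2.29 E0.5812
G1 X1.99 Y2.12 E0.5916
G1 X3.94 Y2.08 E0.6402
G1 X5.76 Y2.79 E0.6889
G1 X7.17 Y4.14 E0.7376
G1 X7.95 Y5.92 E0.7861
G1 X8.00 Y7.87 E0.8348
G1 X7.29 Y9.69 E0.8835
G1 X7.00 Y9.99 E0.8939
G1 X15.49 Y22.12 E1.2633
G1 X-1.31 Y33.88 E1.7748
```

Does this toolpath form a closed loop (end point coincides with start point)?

no

Start point (G0): (-16.79, 11.76). End point (last G1): the path does not return to the start — open.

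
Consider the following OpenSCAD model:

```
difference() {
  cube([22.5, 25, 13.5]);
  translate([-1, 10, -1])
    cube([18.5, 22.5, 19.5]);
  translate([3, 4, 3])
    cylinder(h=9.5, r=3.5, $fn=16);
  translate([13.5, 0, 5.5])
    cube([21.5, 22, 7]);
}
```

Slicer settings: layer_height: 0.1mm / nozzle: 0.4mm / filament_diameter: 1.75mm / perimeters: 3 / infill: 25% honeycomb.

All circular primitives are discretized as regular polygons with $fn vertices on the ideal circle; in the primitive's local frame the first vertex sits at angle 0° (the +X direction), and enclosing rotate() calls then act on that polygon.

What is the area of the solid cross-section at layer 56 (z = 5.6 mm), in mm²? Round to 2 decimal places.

113.56 mm²

At z = 5.6 mm: the cube (footprint 22.5×25) is included at this height (area 562.50 mm²); the 18.5×22.5 cube at (-1, 10) contributes its full rectangle (area 416.25 mm²); the cylinder at (3, 4): section is a regular 16-gon, circumradius r=3.5 (area = (16/2)·3.500²·sin(360°/16) = 37.50 mm²); the 21.5×22 cube at (13.5, 0) contributes its full rectangle (area 473.00 mm²); Taking the first minus the rest: starting from the 22.5×25 cube (562.50 mm²), the 18.5×22.5 cube at (-1, 10) partially overlaps it — only the 262.50 mm² overlap (of its 416.25 mm²) is removed, clipping the outline; the r=3.5 cylinder at (3, 4) partially overlaps it — only the 36.44 mm² overlap (of its 37.50 mm²) is removed, clipping the outline; the 21.5×22 cube at (13.5, 0) partially overlaps it — only the 150.00 mm² overlap (of its 473.00 mm²) is removed, clipping the outline — area = 113.56 mm². Overall, the cross-section has 2 separate islands. Net area = 113.56 mm².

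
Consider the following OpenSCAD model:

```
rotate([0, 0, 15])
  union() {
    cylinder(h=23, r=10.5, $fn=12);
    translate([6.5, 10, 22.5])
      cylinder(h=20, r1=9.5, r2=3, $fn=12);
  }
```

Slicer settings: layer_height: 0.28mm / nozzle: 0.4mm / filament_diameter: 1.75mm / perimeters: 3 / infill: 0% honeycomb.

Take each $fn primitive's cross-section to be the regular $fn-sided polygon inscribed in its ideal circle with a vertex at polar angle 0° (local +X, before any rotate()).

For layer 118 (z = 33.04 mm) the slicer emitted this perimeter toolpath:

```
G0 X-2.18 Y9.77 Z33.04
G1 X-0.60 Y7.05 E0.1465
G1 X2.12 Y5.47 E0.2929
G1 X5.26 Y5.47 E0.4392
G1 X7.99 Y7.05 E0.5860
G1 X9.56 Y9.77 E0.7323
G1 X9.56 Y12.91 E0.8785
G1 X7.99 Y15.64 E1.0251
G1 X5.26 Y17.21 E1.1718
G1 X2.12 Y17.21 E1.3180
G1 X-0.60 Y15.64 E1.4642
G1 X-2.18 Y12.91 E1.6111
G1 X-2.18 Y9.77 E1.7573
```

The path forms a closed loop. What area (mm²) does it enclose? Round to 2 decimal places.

Apply the shoelace formula to the sequence of (X, Y) vertices; enclosed area = 110.74 mm².

110.74 mm²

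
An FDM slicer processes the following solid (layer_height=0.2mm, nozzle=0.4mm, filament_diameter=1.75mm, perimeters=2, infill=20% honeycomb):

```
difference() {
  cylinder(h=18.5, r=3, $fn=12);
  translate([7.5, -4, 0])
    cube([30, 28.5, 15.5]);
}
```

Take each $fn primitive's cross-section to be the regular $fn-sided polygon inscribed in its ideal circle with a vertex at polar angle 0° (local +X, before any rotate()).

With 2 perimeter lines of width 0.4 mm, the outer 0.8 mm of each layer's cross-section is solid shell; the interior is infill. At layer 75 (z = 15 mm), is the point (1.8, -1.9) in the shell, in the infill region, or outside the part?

At z = 15 mm: the cylinder: section is a regular 12-gon, circumradius r=3; the cube at (7.5, -4) is present — its section is the full 30×28.5 rectangle; Subtracting the remaining from the first: starting from the r=3 cylinder, the 30×28.5 cube at (7.5, -4) misses the remaining region (no effect) — 1 connected region. Overall, the cross-section is a single solid region. The nearest boundary edge runs (2.60, -1.50)→(1.50, -2.60); distance from the point to it = 0.28 mm. The point is inside the cross-section, 0.28 mm from the nearest boundary — within the 0.8 mm shell band (2 × 0.4).

shell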